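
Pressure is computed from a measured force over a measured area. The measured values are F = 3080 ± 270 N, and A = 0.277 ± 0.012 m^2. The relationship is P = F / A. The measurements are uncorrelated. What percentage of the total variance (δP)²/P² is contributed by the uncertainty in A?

19.6%

(δP/P)² = (1·δF/F)² + (-1·δA/A)²
  F term: (1×0.0877)² = 0.00768
  A term: (-1×0.0433)² = 0.00188
Total = 0.00956. Share from A = 0.00188/0.00956 = 0.196.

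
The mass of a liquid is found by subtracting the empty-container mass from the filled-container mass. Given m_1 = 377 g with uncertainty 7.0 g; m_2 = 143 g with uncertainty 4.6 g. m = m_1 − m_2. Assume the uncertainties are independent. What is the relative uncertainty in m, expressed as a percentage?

3.58%

For a sum/difference, combine absolute errors in quadrature:
  (δm_1)² = 49.0;  (δm_2)² = 21.2
δm = √(70.2) = 8.38 g
m = 234 g, so δm/m = 8.38/234 = 0.0358.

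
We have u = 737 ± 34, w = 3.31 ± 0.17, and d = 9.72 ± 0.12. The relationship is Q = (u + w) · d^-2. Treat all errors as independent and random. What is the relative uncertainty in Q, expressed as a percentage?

5.21%

Let h = u + w = 740. δh = √(δu² + δw²) = √(1160 + 0.0289) = 34.0, so δh/h = 0.0459.
Q is then a monomial in h, d:
δQ/Q = √((δh/h)² + (-2·δd/d)²) = √(0.00211 + 0.000610) = 0.0521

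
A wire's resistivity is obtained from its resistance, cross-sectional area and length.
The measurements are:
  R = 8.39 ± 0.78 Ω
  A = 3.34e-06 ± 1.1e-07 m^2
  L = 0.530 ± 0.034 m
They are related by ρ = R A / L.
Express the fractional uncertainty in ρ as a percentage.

Relative error in a monomial: (δρ/ρ)² = Σ (nᵢ · δxᵢ/xᵢ)².
  (1·δR/R)² = (1×0.0930)² = 0.00864;  (1·δA/A)² = (1×0.0329)² = 0.00108;  (-1·δL/L)² = (-1×0.0642)² = 0.00412
δρ/ρ = √(0.0138) = 0.118

11.8%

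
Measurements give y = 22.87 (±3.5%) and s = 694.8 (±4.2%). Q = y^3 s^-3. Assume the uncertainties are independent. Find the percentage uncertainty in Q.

Products/powers → add relative errors in quadrature, weighted by exponent:
  (3·δy/y)² = (3×0.0350)² = 0.0110;  (-3·δs/s)² = (-3×0.0420)² = 0.0159
δQ/Q = √(0.0269) = 0.164

16.4%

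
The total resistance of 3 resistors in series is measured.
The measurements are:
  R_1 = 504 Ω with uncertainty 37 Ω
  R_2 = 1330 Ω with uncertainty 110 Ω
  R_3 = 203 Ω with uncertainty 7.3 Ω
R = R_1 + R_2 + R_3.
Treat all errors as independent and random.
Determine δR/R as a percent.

Sums and differences: (δR)² = Σ (cᵢ δxᵢ)².
  (δR_1)² = 1370;  (δR_2)² = 12100;  (δR_3)² = 53.3
δR = √(13500) = 116 Ω
R = 2040 Ω, so δR/R = 116/2040 = 0.0571.

5.71%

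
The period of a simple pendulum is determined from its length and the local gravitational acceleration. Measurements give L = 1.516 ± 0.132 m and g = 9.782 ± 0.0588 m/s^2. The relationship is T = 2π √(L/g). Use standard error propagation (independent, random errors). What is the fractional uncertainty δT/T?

0.0436

Relative error in a monomial: (δT/T)² = Σ (nᵢ · δxᵢ/xᵢ)².
  (½·δL/L)² = (0.5×0.0871)² = 0.00190;  (−½·δg/g)² = (-0.5×0.00601)² = 9.03e-06
δT/T = √(0.00190) = 0.0436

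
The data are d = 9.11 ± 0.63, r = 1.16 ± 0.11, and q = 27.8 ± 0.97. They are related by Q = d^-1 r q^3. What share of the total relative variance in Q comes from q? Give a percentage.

(δQ/Q)² = (-1·δd/d)² + (1·δr/r)² + (3·δq/q)²
  d term: (-1×0.0692)² = 0.00478
  r term: (1×0.0948)² = 0.00899
  q term: (3×0.0349)² = 0.0110
Total = 0.0247. Share from q = 0.0110/0.0247 = 0.443.

44.3%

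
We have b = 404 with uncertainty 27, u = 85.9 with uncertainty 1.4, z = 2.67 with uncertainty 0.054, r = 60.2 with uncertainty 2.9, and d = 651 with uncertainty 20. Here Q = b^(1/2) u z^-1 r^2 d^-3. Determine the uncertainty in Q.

For a monomial Q ∝ b^(1/2), u, z^-1, r^2, d^-3, fractional errors add in quadrature:
  (½·δb/b)² = (0.5×0.0668)² = 0.00112;  (1·δu/u)² = (1×0.0163)² = 0.000266;  (-1·δz/z)² = (-1×0.0202)² = 0.000409;  (2·δr/r)² = (2×0.0482)² = 0.00928;  (-3·δd/d)² = (-3×0.0307)² = 0.00849
δQ/Q = √(0.0196) = 0.140
Q = 0.00849, so δQ = 0.140 × 0.00849 = 0.00119.

0.00119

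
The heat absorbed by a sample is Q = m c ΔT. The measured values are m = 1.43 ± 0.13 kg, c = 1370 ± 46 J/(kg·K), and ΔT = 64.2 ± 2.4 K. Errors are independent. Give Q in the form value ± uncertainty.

Since Q is a product/quotient, work with relative uncertainties:
  (1·δm/m)² = (1×0.0909)² = 0.00826;  (1·δc/c)² = (1×0.0336)² = 0.00113;  (1·δΔT/ΔT)² = (1×0.0374)² = 0.00140
δQ/Q = √(0.0108) = 0.104
Q = 1.26e+05 J, so δQ = 0.104 × 1.26e+05 = 13100 J.

(1.26 ± 0.131) × 10^5 J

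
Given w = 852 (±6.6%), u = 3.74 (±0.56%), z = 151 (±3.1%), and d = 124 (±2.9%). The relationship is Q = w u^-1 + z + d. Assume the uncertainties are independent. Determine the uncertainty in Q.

16.2

Let p = w·u^-1 = 228. δp/p = √((1·δw/w)² + (-1·δu/u)²) = √(0.00436 + 3.14e-05) = 0.0662, so δp = 15.1.
Q = p + z + d: δQ = √(δp² + δz² + δd²) = √(228 + 21.9 + 12.9) = 16.2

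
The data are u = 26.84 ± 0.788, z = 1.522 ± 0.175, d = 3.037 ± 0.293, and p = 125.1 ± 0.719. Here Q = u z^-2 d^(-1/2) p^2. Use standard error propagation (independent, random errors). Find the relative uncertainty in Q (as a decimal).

Q is a product of powers, so relative uncertainties combine in quadrature:
  (1·δu/u)² = (1×0.0294)² = 0.000862;  (-2·δz/z)² = (-2×0.115)² = 0.0529;  (−½·δd/d)² = (-0.5×0.0965)² = 0.00233;  (2·δp/p)² = (2×0.00575)² = 0.000132
δQ/Q = √(0.0562) = 0.237

0.237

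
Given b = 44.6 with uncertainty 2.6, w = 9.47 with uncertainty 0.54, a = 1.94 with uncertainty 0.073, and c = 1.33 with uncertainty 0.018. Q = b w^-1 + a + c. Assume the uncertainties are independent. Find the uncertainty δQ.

Let p = b·w^-1 = 4.71. δp/p = √((1·δb/b)² + (-1·δw/w)²) = √(0.00340 + 0.00325) = 0.0815, so δp = 0.384.
Q = p + a + c: δQ = √(δp² + δa² + δc²) = √(0.147 + 0.00533 + 0.000324) = 0.391

0.391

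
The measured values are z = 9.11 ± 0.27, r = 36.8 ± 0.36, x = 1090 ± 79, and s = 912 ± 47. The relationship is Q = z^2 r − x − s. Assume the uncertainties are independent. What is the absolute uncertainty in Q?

Let p = z^2·r = 3050. δp/p = √((2·δz/z)² + (1·δr/r)²) = √(0.00351 + 9.57e-05) = 0.0601, so δp = 183.
Q = p − x − s: δQ = √(δp² + δx² + δs²) = √(33700 + 6240 + 2210) = 205

205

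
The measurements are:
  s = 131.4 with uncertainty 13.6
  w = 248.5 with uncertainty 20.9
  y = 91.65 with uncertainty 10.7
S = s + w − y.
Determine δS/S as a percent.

9.41%

Sums and differences: (δS)² = Σ (cᵢ δxᵢ)².
  (δs)² = 185;  (δw)² = 437;  (δy)² = 114
δS = √(736) = 27.1
S = 288.2, so δS/S = 27.1/288.2 = 0.0941.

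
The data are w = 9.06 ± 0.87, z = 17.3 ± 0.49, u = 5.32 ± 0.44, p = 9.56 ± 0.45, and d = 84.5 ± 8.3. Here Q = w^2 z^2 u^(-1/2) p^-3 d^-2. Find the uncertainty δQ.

Each factor contributes (exponent × relative error)² to (δQ/Q)²:
  (2·δw/w)² = (2×0.0960)² = 0.0369;  (2·δz/z)² = (2×0.0283)² = 0.00321;  (−½·δu/u)² = (-0.5×0.0827)² = 0.00171;  (-3·δp/p)² = (-3×0.0471)² = 0.0199;  (-2·δd/d)² = (-2×0.0982)² = 0.0386
δQ/Q = √(0.100) = 0.317
Q = 0.00171, so δQ = 0.317 × 0.00171 = 0.000541.

0.000541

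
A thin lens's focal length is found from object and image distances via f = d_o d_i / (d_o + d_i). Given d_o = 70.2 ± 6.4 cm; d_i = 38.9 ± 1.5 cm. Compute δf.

1.02 cm

∂f/∂d_o = (d_i/(d_o+d_i))² = 0.127;  ∂f/∂d_i = (d_o/(d_o+d_i))² = 0.414
δf = √((∂f/∂d_o · δd_o)² + (∂f/∂d_i · δd_i)²) = √(0.662 + 0.386) = 1.02 cm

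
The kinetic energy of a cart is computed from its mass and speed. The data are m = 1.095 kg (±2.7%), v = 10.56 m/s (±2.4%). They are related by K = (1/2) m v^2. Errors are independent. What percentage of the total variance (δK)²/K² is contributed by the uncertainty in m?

24.0%

(δK/K)² = (1·δm/m)² + (2·δv/v)²
  m term: (1×0.0270)² = 0.000729
  v term: (2×0.0240)² = 0.00230
Total = 0.00303. Share from m = 0.000729/0.00303 = 0.240.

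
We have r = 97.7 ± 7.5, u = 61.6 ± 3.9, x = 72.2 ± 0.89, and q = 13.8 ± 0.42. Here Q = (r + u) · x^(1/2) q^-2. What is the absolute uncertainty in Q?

0.576

Let w = r + u = 159. δw = √(δr² + δu²) = √(56.2 + 15.2) = 8.45, so δw/w = 0.0531.
Q is then a monomial in w, x, q:
δQ/Q = √((δw/w)² + (½·δx/x)² + (-2·δq/q)²) = √(0.00282 + 3.8e-05 + 0.00371) = 0.0810
Q = 7.11, so δQ = 0.0810 × 7.11 = 0.576.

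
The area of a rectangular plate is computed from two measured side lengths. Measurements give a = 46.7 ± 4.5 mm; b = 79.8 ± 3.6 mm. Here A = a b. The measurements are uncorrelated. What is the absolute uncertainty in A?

397 mm^2

Each factor contributes (exponent × relative error)² to (δA/A)²:
  (1·δa/a)² = (1×0.0964)² = 0.00929;  (1·δb/b)² = (1×0.0451)² = 0.00204
δA/A = √(0.0113) = 0.106
A = 3730 mm^2, so δA = 0.106 × 3730 = 397 mm^2.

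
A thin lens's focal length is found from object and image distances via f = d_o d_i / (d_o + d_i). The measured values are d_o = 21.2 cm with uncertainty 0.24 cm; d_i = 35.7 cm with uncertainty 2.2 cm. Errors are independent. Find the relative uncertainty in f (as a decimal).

0.0240

∂f/∂d_o = (d_i/(d_o+d_i))² = 0.394;  ∂f/∂d_i = (d_o/(d_o+d_i))² = 0.139
δf = √((∂f/∂d_o · δd_o)² + (∂f/∂d_i · δd_i)²) = √(0.00893 + 0.0933) = 0.320 cm
f = 13.3 cm, so δf/f = 0.320/13.3 = 0.0240.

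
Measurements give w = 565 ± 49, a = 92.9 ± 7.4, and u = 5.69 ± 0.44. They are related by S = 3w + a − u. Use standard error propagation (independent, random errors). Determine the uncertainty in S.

147

Sums and differences: (δS)² = Σ (cᵢ δxᵢ)².
  (3·δw)² = 21600;  (δa)² = 54.8;  (δu)² = 0.194
δS = √(21700) = 147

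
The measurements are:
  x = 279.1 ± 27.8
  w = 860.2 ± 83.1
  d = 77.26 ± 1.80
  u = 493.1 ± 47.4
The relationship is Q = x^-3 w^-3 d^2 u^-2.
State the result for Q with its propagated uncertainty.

For a monomial Q ∝ x^-3, w^-3, d^2, u^-2, fractional errors add in quadrature:
  (-3·δx/x)² = (-3×0.0996)² = 0.0893;  (-3·δw/w)² = (-3×0.0966)² = 0.0840;  (2·δd/d)² = (2×0.0233)² = 0.00217;  (-2·δu/u)² = (-2×0.0961)² = 0.0370
δQ/Q = √(0.212) = 0.461
Q = 1.774e-18, so δQ = 0.461 × 1.774e-18 = 8.18e-19.

(1.774 ± 0.818) × 10^-18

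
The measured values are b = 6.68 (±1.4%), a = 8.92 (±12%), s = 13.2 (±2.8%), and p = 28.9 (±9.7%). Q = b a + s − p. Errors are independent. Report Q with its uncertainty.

Let w = b·a = 59.6. δw/w = √((1·δb/b)² + (1·δa/a)²) = √(0.000196 + 0.0144) = 0.121, so δw = 7.20.
Q = w + s − p: δQ = √(δw² + δs² + δp²) = √(51.8 + 0.137 + 7.86) = 7.73
Q = 43.9.

43.9 ± 7.73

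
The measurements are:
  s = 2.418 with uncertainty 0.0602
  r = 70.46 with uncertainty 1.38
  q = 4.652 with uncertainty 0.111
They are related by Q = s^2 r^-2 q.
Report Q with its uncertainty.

Since Q is a product/quotient, work with relative uncertainties:
  (2·δs/s)² = (2×0.0249)² = 0.00248;  (-2·δr/r)² = (-2×0.0196)² = 0.00153;  (1·δq/q)² = (1×0.0239)² = 0.000569
δQ/Q = √(0.00458) = 0.0677
Q = 0.005479, so δQ = 0.0677 × 0.005479 = 0.000371.

0.005479 ± 0.000371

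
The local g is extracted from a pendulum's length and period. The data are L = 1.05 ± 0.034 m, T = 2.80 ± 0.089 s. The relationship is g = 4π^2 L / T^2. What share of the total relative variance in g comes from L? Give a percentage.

20.6%

(δg/g)² = (1·δL/L)² + (-2·δT/T)²
  L term: (1×0.0324)² = 0.00105
  T term: (-2×0.0318)² = 0.00404
Total = 0.00509. Share from L = 0.00105/0.00509 = 0.206.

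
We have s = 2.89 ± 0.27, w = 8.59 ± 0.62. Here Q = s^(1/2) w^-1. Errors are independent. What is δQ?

0.0170

Q is a product of powers, so relative uncertainties combine in quadrature:
  (½·δs/s)² = (0.5×0.0934)² = 0.00218;  (-1·δw/w)² = (-1×0.0722)² = 0.00521
δQ/Q = √(0.00739) = 0.0860
Q = 0.198, so δQ = 0.0860 × 0.198 = 0.0170.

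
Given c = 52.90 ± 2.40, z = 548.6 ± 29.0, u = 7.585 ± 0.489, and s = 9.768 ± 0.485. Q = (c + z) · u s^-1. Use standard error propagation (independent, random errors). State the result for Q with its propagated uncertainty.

Let w = c + z = 601.5. δw = √(δc² + δz²) = √(5.76 + 841) = 29.1, so δw/w = 0.0484.
Q is then a monomial in w, u, s:
δQ/Q = √((δw/w)² + (1·δu/u)² + (-1·δs/s)²) = √(0.00234 + 0.00416 + 0.00247) = 0.0947
Q = 467.1, so δQ = 0.0947 × 467.1 = 44.2.

467.1 ± 44.2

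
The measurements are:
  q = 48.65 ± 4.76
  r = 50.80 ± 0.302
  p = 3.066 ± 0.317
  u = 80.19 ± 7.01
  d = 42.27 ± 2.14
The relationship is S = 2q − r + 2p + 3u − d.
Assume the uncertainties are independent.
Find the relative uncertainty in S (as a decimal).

0.0924

Absolute uncertainties add in quadrature for a linear combination:
  (2·δq)² = 90.6;  (δr)² = 0.0912;  (2·δp)² = 0.402;  (3·δu)² = 442;  (δd)² = 4.58
δS = √(538) = 23.2
S = 250.9, so δS/S = 23.2/250.9 = 0.0924.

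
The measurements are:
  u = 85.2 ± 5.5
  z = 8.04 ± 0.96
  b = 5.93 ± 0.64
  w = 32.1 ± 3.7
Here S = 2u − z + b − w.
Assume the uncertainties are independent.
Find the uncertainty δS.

11.7

S is a linear combination, so absolute uncertainties add in quadrature:
  (2·δu)² = 121;  (δz)² = 0.922;  (δb)² = 0.410;  (δw)² = 13.7
δS = √(136) = 11.7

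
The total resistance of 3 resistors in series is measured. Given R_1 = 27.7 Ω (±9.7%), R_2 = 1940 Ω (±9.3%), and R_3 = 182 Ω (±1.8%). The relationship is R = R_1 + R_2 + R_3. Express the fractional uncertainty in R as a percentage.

8.40%

Sums and differences: (δR)² = Σ (cᵢ δxᵢ)².
  (δR_1)² = 7.22;  (δR_2)² = 32600;  (δR_3)² = 10.7
δR = √(32600) = 180 Ω
R = 2150 Ω, so δR/R = 180/2150 = 0.0840.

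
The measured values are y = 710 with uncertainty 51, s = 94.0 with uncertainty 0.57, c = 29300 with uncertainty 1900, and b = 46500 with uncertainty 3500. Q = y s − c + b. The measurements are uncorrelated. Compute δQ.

Let p = y·s = 66700. δp/p = √((1·δy/y)² + (1·δs/s)²) = √(0.00516 + 3.68e-05) = 0.0721, so δp = 4810.
Q = p − c + b: δQ = √(δp² + δc² + δb²) = √(2.31e+07 + 3.61e+06 + 1.22e+07) = 6250

6250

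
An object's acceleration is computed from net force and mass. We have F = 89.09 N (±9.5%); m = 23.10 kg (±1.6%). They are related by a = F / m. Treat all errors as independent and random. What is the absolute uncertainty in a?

Since a is a product/quotient, work with relative uncertainties:
  (1·δF/F)² = (1×0.0950)² = 0.00902;  (-1·δm/m)² = (-1×0.0160)² = 0.000256
δa/a = √(0.00928) = 0.0963
a = 3.857 m/s^2, so δa = 0.0963 × 3.857 = 0.372 m/s^2.

0.372 m/s^2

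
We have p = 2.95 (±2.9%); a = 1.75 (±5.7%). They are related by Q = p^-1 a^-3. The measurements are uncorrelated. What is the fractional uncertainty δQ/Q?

Relative error in a monomial: (δQ/Q)² = Σ (nᵢ · δxᵢ/xᵢ)².
  (-1·δp/p)² = (-1×0.0290)² = 0.000841;  (-3·δa/a)² = (-3×0.0570)² = 0.0292
δQ/Q = √(0.0301) = 0.173

0.173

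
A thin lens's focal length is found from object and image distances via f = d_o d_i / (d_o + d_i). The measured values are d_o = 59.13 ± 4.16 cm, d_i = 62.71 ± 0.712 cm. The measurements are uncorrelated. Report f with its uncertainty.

30.43 ± 1.11 cm

∂f/∂d_o = (d_i/(d_o+d_i))² = 0.265;  ∂f/∂d_i = (d_o/(d_o+d_i))² = 0.236
δf = √((∂f/∂d_o · δd_o)² + (∂f/∂d_i · δd_i)²) = √(1.21 + 0.0281) = 1.11 cm
f = 30.43 cm.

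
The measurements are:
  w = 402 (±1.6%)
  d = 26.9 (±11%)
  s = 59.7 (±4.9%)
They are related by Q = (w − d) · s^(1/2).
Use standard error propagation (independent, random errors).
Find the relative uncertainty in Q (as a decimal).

Let u = w − d = 375. δu = √(δw² + δd²) = √(41.4 + 8.76) = 7.08, so δu/u = 0.0189.
Q is then a monomial in u, s:
δQ/Q = √((δu/u)² + (½·δs/s)²) = √(0.000356 + 0.000600) = 0.0309

0.0309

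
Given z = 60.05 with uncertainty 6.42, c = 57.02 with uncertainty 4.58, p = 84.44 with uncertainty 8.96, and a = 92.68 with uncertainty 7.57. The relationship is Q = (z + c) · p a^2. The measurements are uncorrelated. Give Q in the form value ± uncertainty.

Let u = z + c = 117.1. δu = √(δz² + δc²) = √(41.2 + 21.0) = 7.89, so δu/u = 0.0674.
Q is then a monomial in u, p, a:
δQ/Q = √((δu/u)² + (1·δp/p)² + (2·δa/a)²) = √(0.00454 + 0.0113 + 0.0267) = 0.206
Q = 8.491e+07, so δQ = 0.206 × 8.491e+07 = 1.75e+07.

(8.491 ± 1.75) × 10^7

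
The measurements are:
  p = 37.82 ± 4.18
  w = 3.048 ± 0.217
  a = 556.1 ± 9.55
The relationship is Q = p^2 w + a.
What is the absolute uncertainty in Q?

Let h = p^2·w = 4360. δh/h = √((2·δp/p)² + (1·δw/w)²) = √(0.0489 + 0.00507) = 0.232, so δh = 1010.
Q = h + a: δQ = √(δh² + δa²) = √(1.03e+06 + 91.2) = 1010

1010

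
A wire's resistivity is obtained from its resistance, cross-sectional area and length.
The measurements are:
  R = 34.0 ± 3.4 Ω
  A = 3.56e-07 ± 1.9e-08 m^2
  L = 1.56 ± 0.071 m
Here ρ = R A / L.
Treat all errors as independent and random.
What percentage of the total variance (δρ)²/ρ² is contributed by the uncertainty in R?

(δρ/ρ)² = (1·δR/R)² + (1·δA/A)² + (-1·δL/L)²
  R term: (1×0.100)² = 0.0100
  A term: (1×0.0534)² = 0.00285
  L term: (-1×0.0455)² = 0.00207
Total = 0.0149. Share from R = 0.0100/0.0149 = 0.670.

67.0%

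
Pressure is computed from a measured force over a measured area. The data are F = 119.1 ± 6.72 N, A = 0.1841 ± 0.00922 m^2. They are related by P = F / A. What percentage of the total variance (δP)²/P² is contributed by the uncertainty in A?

(δP/P)² = (1·δF/F)² + (-1·δA/A)²
  F term: (1×0.0564)² = 0.00318
  A term: (-1×0.0501)² = 0.00251
Total = 0.00569. Share from A = 0.00251/0.00569 = 0.441.

44.1%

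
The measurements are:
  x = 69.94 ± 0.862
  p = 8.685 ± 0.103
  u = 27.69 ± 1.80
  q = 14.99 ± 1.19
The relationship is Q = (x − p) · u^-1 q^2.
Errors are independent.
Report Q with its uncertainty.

Let w = x − p = 61.25. δw = √(δx² + δp²) = √(0.743 + 0.0106) = 0.868, so δw/w = 0.0142.
Q is then a monomial in w, u, q:
δQ/Q = √((δw/w)² + (-1·δu/u)² + (2·δq/q)²) = √(0.000201 + 0.00423 + 0.0252) = 0.172
Q = 497.1, so δQ = 0.172 × 497.1 = 85.6.

497.1 ± 85.6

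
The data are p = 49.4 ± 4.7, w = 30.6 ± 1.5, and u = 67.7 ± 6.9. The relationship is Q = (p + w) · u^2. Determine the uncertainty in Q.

Let h = p + w = 80.0. δh = √(δp² + δw²) = √(22.1 + 2.25) = 4.93, so δh/h = 0.0617.
Q is then a monomial in h, u:
δQ/Q = √((δh/h)² + (2·δu/u)²) = √(0.00380 + 0.0416) = 0.213
Q = 3.67e+05, so δQ = 0.213 × 3.67e+05 = 78100.

78100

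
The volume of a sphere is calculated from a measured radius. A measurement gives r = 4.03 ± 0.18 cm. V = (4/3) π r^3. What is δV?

V ∝ r^3, so δV/V = |3| · δr/r = 3 × 0.0447 = 0.134.
V = 274 cm^3, so δV = 0.134 × 274 = 36.7 cm^3.

36.7 cm^3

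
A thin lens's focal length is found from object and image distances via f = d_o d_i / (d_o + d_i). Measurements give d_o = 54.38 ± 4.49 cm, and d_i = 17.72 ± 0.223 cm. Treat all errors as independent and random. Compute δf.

∂f/∂d_o = (d_i/(d_o+d_i))² = 0.0604;  ∂f/∂d_i = (d_o/(d_o+d_i))² = 0.569
δf = √((∂f/∂d_o · δd_o)² + (∂f/∂d_i · δd_i)²) = √(0.0736 + 0.0161) = 0.299 cm

0.299 cm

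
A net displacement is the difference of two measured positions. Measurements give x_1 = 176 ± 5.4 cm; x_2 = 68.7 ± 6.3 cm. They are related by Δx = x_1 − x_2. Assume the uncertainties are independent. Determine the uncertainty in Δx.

Each term contributes (cᵢ δxᵢ)² to (δΔx)²:
  (δx_1)² = 29.2;  (δx_2)² = 39.7
δΔx = √(68.8) = 8.30 cm

8.30 cm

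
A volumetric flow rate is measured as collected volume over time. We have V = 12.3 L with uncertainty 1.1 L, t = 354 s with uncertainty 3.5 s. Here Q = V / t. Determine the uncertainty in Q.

0.00313 L/s

Relative error in a monomial: (δQ/Q)² = Σ (nᵢ · δxᵢ/xᵢ)².
  (1·δV/V)² = (1×0.0894)² = 0.00800;  (-1·δt/t)² = (-1×0.00989)² = 9.78e-05
δQ/Q = √(0.00810) = 0.0900
Q = 0.0347 L/s, so δQ = 0.0900 × 0.0347 = 0.00313 L/s.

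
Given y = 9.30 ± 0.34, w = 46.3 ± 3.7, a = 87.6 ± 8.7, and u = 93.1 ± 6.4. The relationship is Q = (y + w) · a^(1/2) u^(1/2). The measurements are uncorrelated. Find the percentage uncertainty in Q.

9.01%

Let h = y + w = 55.6. δh = √(δy² + δw²) = √(0.116 + 13.7) = 3.72, so δh/h = 0.0668.
Q is then a monomial in h, a, u:
δQ/Q = √((δh/h)² + (½·δa/a)² + (½·δu/u)²) = √(0.00447 + 0.00247 + 0.00118) = 0.0901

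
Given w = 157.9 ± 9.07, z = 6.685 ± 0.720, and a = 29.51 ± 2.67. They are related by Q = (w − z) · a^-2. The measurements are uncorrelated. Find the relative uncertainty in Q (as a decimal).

0.191

Let u = w − z = 151.2. δu = √(δw² + δz²) = √(82.3 + 0.518) = 9.10, so δu/u = 0.0602.
Q is then a monomial in u, a:
δQ/Q = √((δu/u)² + (-2·δa/a)²) = √(0.00362 + 0.0327) = 0.191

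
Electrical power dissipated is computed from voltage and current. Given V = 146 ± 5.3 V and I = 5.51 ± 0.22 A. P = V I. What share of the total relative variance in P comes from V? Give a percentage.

45.3%

(δP/P)² = (1·δV/V)² + (1·δI/I)²
  V term: (1×0.0363)² = 0.00132
  I term: (1×0.0399)² = 0.00159
Total = 0.00291. Share from V = 0.00132/0.00291 = 0.453.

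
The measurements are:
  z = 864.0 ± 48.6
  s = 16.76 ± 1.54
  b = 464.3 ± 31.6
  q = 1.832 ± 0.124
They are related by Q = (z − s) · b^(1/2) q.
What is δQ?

Let u = z − s = 847.2. δu = √(δz² + δs²) = √(2360 + 2.37) = 48.6, so δu/u = 0.0574.
Q is then a monomial in u, b, q:
δQ/Q = √((δu/u)² + (½·δb/b)² + (1·δq/q)²) = √(0.00329 + 0.00116 + 0.00458) = 0.0950
Q = 33450, so δQ = 0.0950 × 33450 = 3180.

3180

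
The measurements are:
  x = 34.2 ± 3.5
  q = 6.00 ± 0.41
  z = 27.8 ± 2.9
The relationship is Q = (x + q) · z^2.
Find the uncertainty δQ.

Let u = x + q = 40.2. δu = √(δx² + δq²) = √(12.2 + 0.168) = 3.52, so δu/u = 0.0877.
Q is then a monomial in u, z:
δQ/Q = √((δu/u)² + (2·δz/z)²) = √(0.00768 + 0.0435) = 0.226
Q = 31100, so δQ = 0.226 × 31100 = 7030.

7030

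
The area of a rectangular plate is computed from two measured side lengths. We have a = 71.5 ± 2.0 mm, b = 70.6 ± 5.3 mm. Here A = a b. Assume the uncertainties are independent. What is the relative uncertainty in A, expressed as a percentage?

Since A is a product/quotient, work with relative uncertainties:
  (1·δa/a)² = (1×0.0280)² = 0.000782;  (1·δb/b)² = (1×0.0751)² = 0.00564
δA/A = √(0.00642) = 0.0801

8.01%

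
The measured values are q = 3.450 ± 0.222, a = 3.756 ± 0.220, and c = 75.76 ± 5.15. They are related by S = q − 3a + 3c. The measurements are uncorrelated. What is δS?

15.5

Sums and differences: (δS)² = Σ (cᵢ δxᵢ)².
  (δq)² = 0.0493;  (3·δa)² = 0.436;  (3·δc)² = 239
δS = √(239) = 15.5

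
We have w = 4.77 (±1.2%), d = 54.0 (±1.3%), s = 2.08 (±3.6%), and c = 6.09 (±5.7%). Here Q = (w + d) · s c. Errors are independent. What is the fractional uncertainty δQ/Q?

Let u = w + d = 58.8. δu = √(δw² + δd²) = √(0.00328 + 0.493) = 0.704, so δu/u = 0.0120.
Q is then a monomial in u, s, c:
δQ/Q = √((δu/u)² + (1·δs/s)² + (1·δc/c)²) = √(0.000144 + 0.00130 + 0.00325) = 0.0685

0.0685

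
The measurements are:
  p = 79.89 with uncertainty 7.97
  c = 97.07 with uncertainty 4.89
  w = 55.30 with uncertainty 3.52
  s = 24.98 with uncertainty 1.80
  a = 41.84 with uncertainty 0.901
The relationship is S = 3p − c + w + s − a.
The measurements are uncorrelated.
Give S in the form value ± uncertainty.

181.0 ± 24.7

Each term contributes (cᵢ δxᵢ)² to (δS)²:
  (3·δp)² = 572;  (δc)² = 23.9;  (δw)² = 12.4;  (δs)² = 3.24;  (δa)² = 0.812
δS = √(612) = 24.7
S = 181.0.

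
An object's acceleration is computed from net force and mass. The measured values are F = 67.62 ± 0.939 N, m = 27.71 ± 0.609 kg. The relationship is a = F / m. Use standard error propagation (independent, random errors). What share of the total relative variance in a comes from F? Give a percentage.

(δa/a)² = (1·δF/F)² + (-1·δm/m)²
  F term: (1×0.0139)² = 0.000193
  m term: (-1×0.0220)² = 0.000483
Total = 0.000676. Share from F = 0.000193/0.000676 = 0.285.

28.5%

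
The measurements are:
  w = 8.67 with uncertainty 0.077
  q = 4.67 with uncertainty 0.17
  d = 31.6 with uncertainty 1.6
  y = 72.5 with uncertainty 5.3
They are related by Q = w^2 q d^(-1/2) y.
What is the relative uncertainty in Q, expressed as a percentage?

Q is a product of powers, so relative uncertainties combine in quadrature:
  (2·δw/w)² = (2×0.00888)² = 0.000316;  (1·δq/q)² = (1×0.0364)² = 0.00133;  (−½·δd/d)² = (-0.5×0.0506)² = 0.000641;  (1·δy/y)² = (1×0.0731)² = 0.00534
δQ/Q = √(0.00763) = 0.0873

8.73%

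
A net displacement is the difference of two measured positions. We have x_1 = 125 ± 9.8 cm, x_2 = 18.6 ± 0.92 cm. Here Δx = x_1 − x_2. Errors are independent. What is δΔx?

For a sum/difference, combine absolute errors in quadrature:
  (δx_1)² = 96.0;  (δx_2)² = 0.846
δΔx = √(96.9) = 9.84 cm

9.84 cm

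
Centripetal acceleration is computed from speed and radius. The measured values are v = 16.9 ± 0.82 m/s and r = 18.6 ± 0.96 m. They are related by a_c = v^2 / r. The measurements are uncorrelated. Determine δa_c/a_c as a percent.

For a monomial a_c ∝ v^2, r^-1, fractional errors add in quadrature:
  (2·δv/v)² = (2×0.0485)² = 0.00942;  (-1·δr/r)² = (-1×0.0516)² = 0.00266
δa_c/a_c = √(0.0121) = 0.110

11.0%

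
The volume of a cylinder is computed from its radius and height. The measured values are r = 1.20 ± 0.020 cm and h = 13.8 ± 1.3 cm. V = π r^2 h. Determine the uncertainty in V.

6.24 cm^3

Each factor contributes (exponent × relative error)² to (δV/V)²:
  (2·δr/r)² = (2×0.0167)² = 0.00111;  (1·δh/h)² = (1×0.0942)² = 0.00887
δV/V = √(0.00999) = 0.0999
V = 62.4 cm^3, so δV = 0.0999 × 62.4 = 6.24 cm^3.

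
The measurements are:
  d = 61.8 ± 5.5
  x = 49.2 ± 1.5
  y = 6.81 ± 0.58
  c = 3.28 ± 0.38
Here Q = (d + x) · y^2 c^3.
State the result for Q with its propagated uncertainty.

Let u = d + x = 111. δu = √(δd² + δx²) = √(30.2 + 2.25) = 5.70, so δu/u = 0.0514.
Q is then a monomial in u, y, c:
δQ/Q = √((δu/u)² + (2·δy/y)² + (3·δc/c)²) = √(0.00264 + 0.0290 + 0.121) = 0.390
Q = 1.82e+05, so δQ = 0.390 × 1.82e+05 = 70900.

(1.82 ± 0.709) × 10^5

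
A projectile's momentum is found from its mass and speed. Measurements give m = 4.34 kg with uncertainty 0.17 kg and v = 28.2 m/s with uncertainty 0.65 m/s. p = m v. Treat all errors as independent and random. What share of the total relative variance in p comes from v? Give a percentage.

(δp/p)² = (1·δm/m)² + (1·δv/v)²
  m term: (1×0.0392)² = 0.00153
  v term: (1×0.0230)² = 0.000531
Total = 0.00207. Share from v = 0.000531/0.00207 = 0.257.

25.7%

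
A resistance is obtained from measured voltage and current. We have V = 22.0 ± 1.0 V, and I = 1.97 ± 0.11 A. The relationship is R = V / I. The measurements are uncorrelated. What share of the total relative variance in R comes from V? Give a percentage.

39.9%

(δR/R)² = (1·δV/V)² + (-1·δI/I)²
  V term: (1×0.0455)² = 0.00207
  I term: (-1×0.0558)² = 0.00312
Total = 0.00518. Share from V = 0.00207/0.00518 = 0.399.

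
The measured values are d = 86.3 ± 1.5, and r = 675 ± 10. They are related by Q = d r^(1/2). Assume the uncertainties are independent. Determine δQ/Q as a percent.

Products/powers → add relative errors in quadrature, weighted by exponent:
  (1·δd/d)² = (1×0.0174)² = 0.000302;  (½·δr/r)² = (0.5×0.0148)² = 5.49e-05
δQ/Q = √(0.000357) = 0.0189

1.89%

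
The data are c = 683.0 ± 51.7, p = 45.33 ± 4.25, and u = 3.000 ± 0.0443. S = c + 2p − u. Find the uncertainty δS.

S is a linear combination, so absolute uncertainties add in quadrature:
  (δc)² = 2670;  (2·δp)² = 72.2;  (δu)² = 0.00196
δS = √(2750) = 52.4

52.4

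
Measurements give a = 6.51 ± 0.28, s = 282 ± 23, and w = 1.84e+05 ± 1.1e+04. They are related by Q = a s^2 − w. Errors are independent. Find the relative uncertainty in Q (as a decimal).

0.264

Let p = a·s^2 = 5.18e+05. δp/p = √((1·δa/a)² + (2·δs/s)²) = √(0.00185 + 0.0266) = 0.169, so δp = 87300.
Q = p − w: δQ = √(δp² + δw²) = √(7.63e+09 + 1.21e+08) = 88000
Q = 3.34e+05, so δQ/Q = 88000/3.34e+05 = 0.264.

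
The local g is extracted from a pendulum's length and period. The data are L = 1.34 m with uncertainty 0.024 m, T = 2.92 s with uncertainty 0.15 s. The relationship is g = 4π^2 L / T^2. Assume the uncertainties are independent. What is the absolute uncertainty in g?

0.647 m/s^2

For a monomial g ∝ L, T^-2, fractional errors add in quadrature:
  (1·δL/L)² = (1×0.0179)² = 0.000321;  (-2·δT/T)² = (-2×0.0514)² = 0.0106
δg/g = √(0.0109) = 0.104
g = 6.20 m/s^2, so δg = 0.104 × 6.20 = 0.647 m/s^2.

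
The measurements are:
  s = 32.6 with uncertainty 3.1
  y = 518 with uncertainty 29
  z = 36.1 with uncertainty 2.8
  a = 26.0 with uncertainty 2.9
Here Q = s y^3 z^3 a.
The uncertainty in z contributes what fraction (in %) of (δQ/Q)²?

52.1%

(δQ/Q)² = (1·δs/s)² + (3·δy/y)² + (3·δz/z)² + (1·δa/a)²
  s term: (1×0.0951)² = 0.00904
  y term: (3×0.0560)² = 0.0282
  z term: (3×0.0776)² = 0.0541
  a term: (1×0.112)² = 0.0124
Total = 0.104. Share from z = 0.0541/0.104 = 0.521.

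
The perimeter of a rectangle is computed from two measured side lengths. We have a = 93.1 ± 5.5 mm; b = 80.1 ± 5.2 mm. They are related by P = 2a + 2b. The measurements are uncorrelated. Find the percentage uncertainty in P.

Each term contributes (cᵢ δxᵢ)² to (δP)²:
  (2·δa)² = 121;  (2·δb)² = 108
δP = √(229) = 15.1 mm
P = 346 mm, so δP/P = 15.1/346 = 0.0437.

4.37%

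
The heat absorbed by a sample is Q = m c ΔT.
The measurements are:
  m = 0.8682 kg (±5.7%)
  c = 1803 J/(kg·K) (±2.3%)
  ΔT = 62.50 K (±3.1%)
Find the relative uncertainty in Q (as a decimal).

Products/powers → add relative errors in quadrature, weighted by exponent:
  (1·δm/m)² = (1×0.0570)² = 0.00325;  (1·δc/c)² = (1×0.0230)² = 0.000529;  (1·δΔT/ΔT)² = (1×0.0310)² = 0.000961
δQ/Q = √(0.00474) = 0.0688

0.0688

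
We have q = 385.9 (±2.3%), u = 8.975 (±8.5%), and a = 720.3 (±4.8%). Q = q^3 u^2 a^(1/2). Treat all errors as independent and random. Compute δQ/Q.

0.185

For a monomial Q ∝ q^3, u^2, a^(1/2), fractional errors add in quadrature:
  (3·δq/q)² = (3×0.0230)² = 0.00476;  (2·δu/u)² = (2×0.0850)² = 0.0289;  (½·δa/a)² = (0.5×0.0480)² = 0.000576
δQ/Q = √(0.0342) = 0.185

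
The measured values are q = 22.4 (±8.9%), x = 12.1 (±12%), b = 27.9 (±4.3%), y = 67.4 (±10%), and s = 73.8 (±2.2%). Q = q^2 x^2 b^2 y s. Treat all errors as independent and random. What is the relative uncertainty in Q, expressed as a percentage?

32.7%

Q is a product of powers, so relative uncertainties combine in quadrature:
  (2·δq/q)² = (2×0.0890)² = 0.0317;  (2·δx/x)² = (2×0.120)² = 0.0576;  (2·δb/b)² = (2×0.0430)² = 0.00740;  (1·δy/y)² = (1×0.100)² = 0.0100;  (1·δs/s)² = (1×0.0220)² = 0.000484
δQ/Q = √(0.107) = 0.327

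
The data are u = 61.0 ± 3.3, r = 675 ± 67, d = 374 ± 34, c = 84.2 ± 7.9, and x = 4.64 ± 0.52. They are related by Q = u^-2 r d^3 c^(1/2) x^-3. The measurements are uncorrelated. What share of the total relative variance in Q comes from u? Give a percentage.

5.54%

(δQ/Q)² = (-2·δu/u)² + (1·δr/r)² + (3·δd/d)² + (½·δc/c)² + (-3·δx/x)²
  u term: (-2×0.0541)² = 0.0117
  r term: (1×0.0993)² = 0.00985
  d term: (3×0.0909)² = 0.0744
  c term: (0.5×0.0938)² = 0.00220
  x term: (-3×0.112)² = 0.113
Total = 0.211. Share from u = 0.0117/0.211 = 0.0554.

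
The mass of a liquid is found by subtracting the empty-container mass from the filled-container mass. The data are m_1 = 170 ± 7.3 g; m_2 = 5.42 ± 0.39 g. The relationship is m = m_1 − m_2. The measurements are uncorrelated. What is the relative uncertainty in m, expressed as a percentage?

4.44%

Absolute uncertainties add in quadrature for a linear combination:
  (δm_1)² = 53.3;  (δm_2)² = 0.152
δm = √(53.4) = 7.31 g
m = 165 g, so δm/m = 7.31/165 = 0.0444.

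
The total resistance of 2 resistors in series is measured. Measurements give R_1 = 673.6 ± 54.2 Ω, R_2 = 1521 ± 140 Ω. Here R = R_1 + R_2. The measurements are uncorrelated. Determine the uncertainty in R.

150 Ω

For a sum/difference, combine absolute errors in quadrature:
  (δR_1)² = 2940;  (δR_2)² = 19600
δR = √(22500) = 150 Ω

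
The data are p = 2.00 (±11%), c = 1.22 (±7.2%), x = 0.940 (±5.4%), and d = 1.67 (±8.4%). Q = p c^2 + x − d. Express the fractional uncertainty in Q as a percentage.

24.9%

Let w = p·c^2 = 2.98. δw/w = √((1·δp/p)² + (2·δc/c)²) = √(0.0121 + 0.0207) = 0.181, so δw = 0.539.
Q = w + x − d: δQ = √(δw² + δx² + δd²) = √(0.291 + 0.00258 + 0.0197) = 0.560
Q = 2.25, so δQ/Q = 0.560/2.25 = 0.249.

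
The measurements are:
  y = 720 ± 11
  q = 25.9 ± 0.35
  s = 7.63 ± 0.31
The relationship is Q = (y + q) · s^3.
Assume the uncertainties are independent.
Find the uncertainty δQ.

Let u = y + q = 746. δu = √(δy² + δq²) = √(121 + 0.122) = 11.0, so δu/u = 0.0148.
Q is then a monomial in u, s:
δQ/Q = √((δu/u)² + (3·δs/s)²) = √(0.000218 + 0.0149) = 0.123
Q = 3.31e+05, so δQ = 0.123 × 3.31e+05 = 40700.

40700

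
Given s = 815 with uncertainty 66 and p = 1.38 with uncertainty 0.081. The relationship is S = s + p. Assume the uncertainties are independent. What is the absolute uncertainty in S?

Absolute uncertainties add in quadrature for a linear combination:
  (δs)² = 4360;  (δp)² = 0.00656
δS = √(4360) = 66.0

66.0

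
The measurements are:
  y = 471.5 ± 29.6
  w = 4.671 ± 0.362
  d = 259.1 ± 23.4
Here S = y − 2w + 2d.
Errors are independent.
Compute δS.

55.4

Sums and differences: (δS)² = Σ (cᵢ δxᵢ)².
  (δy)² = 876;  (2·δw)² = 0.524;  (2·δd)² = 2190
δS = √(3070) = 55.4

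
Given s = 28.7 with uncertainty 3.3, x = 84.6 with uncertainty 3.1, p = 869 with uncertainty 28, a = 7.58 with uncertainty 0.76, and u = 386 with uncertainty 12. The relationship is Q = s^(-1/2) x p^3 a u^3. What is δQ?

8.17e+17

Relative error in a monomial: (δQ/Q)² = Σ (nᵢ · δxᵢ/xᵢ)².
  (−½·δs/s)² = (-0.5×0.115)² = 0.00331;  (1·δx/x)² = (1×0.0366)² = 0.00134;  (3·δp/p)² = (3×0.0322)² = 0.00934;  (1·δa/a)² = (1×0.100)² = 0.0101;  (3·δu/u)² = (3×0.0311)² = 0.00870
δQ/Q = √(0.0327) = 0.181
Q = 4.52e+18, so δQ = 0.181 × 4.52e+18 = 8.17e+17.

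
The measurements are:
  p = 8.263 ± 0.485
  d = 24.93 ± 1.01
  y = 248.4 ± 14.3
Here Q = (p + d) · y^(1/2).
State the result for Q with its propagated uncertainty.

523.1 ± 23.2

Let u = p + d = 33.19. δu = √(δp² + δd²) = √(0.235 + 1.02) = 1.12, so δu/u = 0.0338.
Q is then a monomial in u, y:
δQ/Q = √((δu/u)² + (½·δy/y)²) = √(0.00114 + 0.000829) = 0.0444
Q = 523.1, so δQ = 0.0444 × 523.1 = 23.2.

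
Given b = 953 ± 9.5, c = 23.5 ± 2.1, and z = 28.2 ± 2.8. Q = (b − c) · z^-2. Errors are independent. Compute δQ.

0.232

Let u = b − c = 930. δu = √(δb² + δc²) = √(90.2 + 4.41) = 9.73, so δu/u = 0.0105.
Q is then a monomial in u, z:
δQ/Q = √((δu/u)² + (-2·δz/z)²) = √(0.000110 + 0.0394) = 0.199
Q = 1.17, so δQ = 0.199 × 1.17 = 0.232.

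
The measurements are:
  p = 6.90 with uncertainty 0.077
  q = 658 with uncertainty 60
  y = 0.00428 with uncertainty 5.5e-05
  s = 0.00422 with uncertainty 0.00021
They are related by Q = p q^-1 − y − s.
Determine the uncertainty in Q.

Let w = p·q^-1 = 0.0105. δw/w = √((1·δp/p)² + (-1·δq/q)²) = √(0.000125 + 0.00831) = 0.0919, so δw = 0.000963.
Q = w − y − s: δQ = √(δw² + δy² + δs²) = √(9.28e-07 + 3.03e-09 + 4.41e-08) = 0.000987

0.000987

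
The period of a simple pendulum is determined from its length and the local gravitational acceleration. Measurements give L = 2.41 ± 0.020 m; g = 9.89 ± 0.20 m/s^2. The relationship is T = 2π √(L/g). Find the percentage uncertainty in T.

For a monomial T ∝ L^(1/2), g^(-1/2), fractional errors add in quadrature:
  (½·δL/L)² = (0.5×0.00830)² = 1.72e-05;  (−½·δg/g)² = (-0.5×0.0202)² = 0.000102
δT/T = √(0.000119) = 0.0109

1.09%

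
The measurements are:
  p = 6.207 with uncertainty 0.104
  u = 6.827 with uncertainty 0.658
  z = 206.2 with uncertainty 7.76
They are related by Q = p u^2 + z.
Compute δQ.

Let w = p·u^2 = 289.3. δw/w = √((1·δp/p)² + (2·δu/u)²) = √(0.000281 + 0.0372) = 0.193, so δw = 56.0.
Q = w + z: δQ = √(δw² + δz²) = √(3130 + 60.2) = 56.5

56.5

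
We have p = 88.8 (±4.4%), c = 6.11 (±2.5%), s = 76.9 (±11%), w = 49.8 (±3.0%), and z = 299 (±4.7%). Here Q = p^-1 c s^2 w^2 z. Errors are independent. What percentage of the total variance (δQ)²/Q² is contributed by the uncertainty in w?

(δQ/Q)² = (-1·δp/p)² + (1·δc/c)² + (2·δs/s)² + (2·δw/w)² + (1·δz/z)²
  p term: (-1×0.0440)² = 0.00194
  c term: (1×0.0250)² = 0.000625
  s term: (2×0.110)² = 0.0484
  w term: (2×0.0300)² = 0.00360
  z term: (1×0.0470)² = 0.00221
Total = 0.0568. Share from w = 0.00360/0.0568 = 0.0634.

6.34%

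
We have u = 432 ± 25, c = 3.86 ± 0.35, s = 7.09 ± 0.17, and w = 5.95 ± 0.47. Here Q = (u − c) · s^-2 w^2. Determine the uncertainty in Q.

Let h = u − c = 428. δh = √(δu² + δc²) = √(625 + 0.122) = 25.0, so δh/h = 0.0584.
Q is then a monomial in h, s, w:
δQ/Q = √((δh/h)² + (-2·δs/s)² + (2·δw/w)²) = √(0.00341 + 0.00230 + 0.0250) = 0.175
Q = 302, so δQ = 0.175 × 302 = 52.8.

52.8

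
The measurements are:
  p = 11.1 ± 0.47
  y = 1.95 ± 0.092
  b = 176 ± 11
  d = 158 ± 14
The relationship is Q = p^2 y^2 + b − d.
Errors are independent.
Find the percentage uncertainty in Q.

Let w = p^2·y^2 = 469. δw/w = √((2·δp/p)² + (2·δy/y)²) = √(0.00717 + 0.00890) = 0.127, so δw = 59.4.
Q = w + b − d: δQ = √(δw² + δb² + δd²) = √(3530 + 121 + 196) = 62.0
Q = 487, so δQ/Q = 62.0/487 = 0.127.

12.7%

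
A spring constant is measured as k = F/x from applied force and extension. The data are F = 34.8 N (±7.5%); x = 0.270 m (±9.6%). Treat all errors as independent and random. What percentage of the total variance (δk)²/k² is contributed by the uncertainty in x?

(δk/k)² = (1·δF/F)² + (-1·δx/x)²
  F term: (1×0.0750)² = 0.00562
  x term: (-1×0.0960)² = 0.00922
Total = 0.0148. Share from x = 0.00922/0.0148 = 0.621.

62.1%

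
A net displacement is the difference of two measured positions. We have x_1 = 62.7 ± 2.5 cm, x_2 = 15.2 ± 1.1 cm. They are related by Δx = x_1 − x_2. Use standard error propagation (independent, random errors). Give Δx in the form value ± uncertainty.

Each term contributes (cᵢ δxᵢ)² to (δΔx)²:
  (δx_1)² = 6.25;  (δx_2)² = 1.21
δΔx = √(7.46) = 2.73 cm
Δx = 47.5 cm.

47.5 ± 2.73 cm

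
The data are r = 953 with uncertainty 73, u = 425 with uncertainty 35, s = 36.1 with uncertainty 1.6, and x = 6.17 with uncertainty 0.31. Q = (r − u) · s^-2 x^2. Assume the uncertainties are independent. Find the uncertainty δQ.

3.14

Let w = r − u = 528. δw = √(δr² + δu²) = √(5330 + 1220) = 81.0, so δw/w = 0.153.
Q is then a monomial in w, s, x:
δQ/Q = √((δw/w)² + (-2·δs/s)² + (2·δx/x)²) = √(0.0235 + 0.00786 + 0.0101) = 0.204
Q = 15.4, so δQ = 0.204 × 15.4 = 3.14.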